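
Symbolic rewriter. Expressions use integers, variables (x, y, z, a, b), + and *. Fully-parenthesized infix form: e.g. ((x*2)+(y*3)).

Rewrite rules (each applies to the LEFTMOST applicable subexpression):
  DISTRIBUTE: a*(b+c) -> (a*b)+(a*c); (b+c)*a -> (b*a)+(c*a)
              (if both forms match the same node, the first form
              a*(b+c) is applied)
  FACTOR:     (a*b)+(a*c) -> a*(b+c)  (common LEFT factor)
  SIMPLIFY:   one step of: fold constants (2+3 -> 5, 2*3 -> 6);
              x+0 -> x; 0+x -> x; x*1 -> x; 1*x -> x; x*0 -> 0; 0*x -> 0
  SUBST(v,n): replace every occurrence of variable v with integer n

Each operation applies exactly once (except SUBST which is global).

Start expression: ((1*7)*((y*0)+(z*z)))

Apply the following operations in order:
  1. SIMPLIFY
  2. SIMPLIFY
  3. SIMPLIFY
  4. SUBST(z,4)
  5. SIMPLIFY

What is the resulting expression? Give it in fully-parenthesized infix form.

Answer: (7*16)

Derivation:
Start: ((1*7)*((y*0)+(z*z)))
Apply SIMPLIFY at L (target: (1*7)): ((1*7)*((y*0)+(z*z))) -> (7*((y*0)+(z*z)))
Apply SIMPLIFY at RL (target: (y*0)): (7*((y*0)+(z*z))) -> (7*(0+(z*z)))
Apply SIMPLIFY at R (target: (0+(z*z))): (7*(0+(z*z))) -> (7*(z*z))
Apply SUBST(z,4): (7*(z*z)) -> (7*(4*4))
Apply SIMPLIFY at R (target: (4*4)): (7*(4*4)) -> (7*16)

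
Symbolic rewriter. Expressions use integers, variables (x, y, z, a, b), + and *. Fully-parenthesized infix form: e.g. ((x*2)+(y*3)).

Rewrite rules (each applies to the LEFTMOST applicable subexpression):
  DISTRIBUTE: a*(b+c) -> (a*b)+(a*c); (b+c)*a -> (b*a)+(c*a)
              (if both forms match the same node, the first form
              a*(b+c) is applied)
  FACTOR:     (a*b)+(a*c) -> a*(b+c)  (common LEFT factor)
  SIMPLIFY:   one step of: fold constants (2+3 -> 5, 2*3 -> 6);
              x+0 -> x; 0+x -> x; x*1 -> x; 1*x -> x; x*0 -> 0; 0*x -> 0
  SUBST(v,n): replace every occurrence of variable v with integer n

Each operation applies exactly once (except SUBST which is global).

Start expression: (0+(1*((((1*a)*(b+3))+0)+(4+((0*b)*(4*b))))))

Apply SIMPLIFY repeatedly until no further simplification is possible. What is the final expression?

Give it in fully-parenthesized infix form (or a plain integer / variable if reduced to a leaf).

Start: (0+(1*((((1*a)*(b+3))+0)+(4+((0*b)*(4*b))))))
Step 1: at root: (0+(1*((((1*a)*(b+3))+0)+(4+((0*b)*(4*b)))))) -> (1*((((1*a)*(b+3))+0)+(4+((0*b)*(4*b))))); overall: (0+(1*((((1*a)*(b+3))+0)+(4+((0*b)*(4*b)))))) -> (1*((((1*a)*(b+3))+0)+(4+((0*b)*(4*b)))))
Step 2: at root: (1*((((1*a)*(b+3))+0)+(4+((0*b)*(4*b))))) -> ((((1*a)*(b+3))+0)+(4+((0*b)*(4*b)))); overall: (1*((((1*a)*(b+3))+0)+(4+((0*b)*(4*b))))) -> ((((1*a)*(b+3))+0)+(4+((0*b)*(4*b))))
Step 3: at L: (((1*a)*(b+3))+0) -> ((1*a)*(b+3)); overall: ((((1*a)*(b+3))+0)+(4+((0*b)*(4*b)))) -> (((1*a)*(b+3))+(4+((0*b)*(4*b))))
Step 4: at LL: (1*a) -> a; overall: (((1*a)*(b+3))+(4+((0*b)*(4*b)))) -> ((a*(b+3))+(4+((0*b)*(4*b))))
Step 5: at RRL: (0*b) -> 0; overall: ((a*(b+3))+(4+((0*b)*(4*b)))) -> ((a*(b+3))+(4+(0*(4*b))))
Step 6: at RR: (0*(4*b)) -> 0; overall: ((a*(b+3))+(4+(0*(4*b)))) -> ((a*(b+3))+(4+0))
Step 7: at R: (4+0) -> 4; overall: ((a*(b+3))+(4+0)) -> ((a*(b+3))+4)
Fixed point: ((a*(b+3))+4)

Answer: ((a*(b+3))+4)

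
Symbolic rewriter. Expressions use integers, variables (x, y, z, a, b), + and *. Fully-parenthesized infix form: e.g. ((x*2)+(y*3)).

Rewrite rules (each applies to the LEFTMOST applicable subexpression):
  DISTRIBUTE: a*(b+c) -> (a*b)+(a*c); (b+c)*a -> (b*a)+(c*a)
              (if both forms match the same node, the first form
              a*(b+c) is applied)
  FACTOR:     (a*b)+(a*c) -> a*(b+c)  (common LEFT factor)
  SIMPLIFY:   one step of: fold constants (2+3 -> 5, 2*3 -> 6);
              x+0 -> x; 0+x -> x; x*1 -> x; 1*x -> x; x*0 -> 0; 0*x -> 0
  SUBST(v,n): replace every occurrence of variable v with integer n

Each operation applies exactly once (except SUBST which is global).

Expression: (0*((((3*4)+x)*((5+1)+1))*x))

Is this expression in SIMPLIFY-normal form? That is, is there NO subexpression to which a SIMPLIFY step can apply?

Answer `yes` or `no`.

Expression: (0*((((3*4)+x)*((5+1)+1))*x))
Scanning for simplifiable subexpressions (pre-order)...
  at root: (0*((((3*4)+x)*((5+1)+1))*x)) (SIMPLIFIABLE)
  at R: ((((3*4)+x)*((5+1)+1))*x) (not simplifiable)
  at RL: (((3*4)+x)*((5+1)+1)) (not simplifiable)
  at RLL: ((3*4)+x) (not simplifiable)
  at RLLL: (3*4) (SIMPLIFIABLE)
  at RLR: ((5+1)+1) (not simplifiable)
  at RLRL: (5+1) (SIMPLIFIABLE)
Found simplifiable subexpr at path root: (0*((((3*4)+x)*((5+1)+1))*x))
One SIMPLIFY step would give: 0
-> NOT in normal form.

Answer: no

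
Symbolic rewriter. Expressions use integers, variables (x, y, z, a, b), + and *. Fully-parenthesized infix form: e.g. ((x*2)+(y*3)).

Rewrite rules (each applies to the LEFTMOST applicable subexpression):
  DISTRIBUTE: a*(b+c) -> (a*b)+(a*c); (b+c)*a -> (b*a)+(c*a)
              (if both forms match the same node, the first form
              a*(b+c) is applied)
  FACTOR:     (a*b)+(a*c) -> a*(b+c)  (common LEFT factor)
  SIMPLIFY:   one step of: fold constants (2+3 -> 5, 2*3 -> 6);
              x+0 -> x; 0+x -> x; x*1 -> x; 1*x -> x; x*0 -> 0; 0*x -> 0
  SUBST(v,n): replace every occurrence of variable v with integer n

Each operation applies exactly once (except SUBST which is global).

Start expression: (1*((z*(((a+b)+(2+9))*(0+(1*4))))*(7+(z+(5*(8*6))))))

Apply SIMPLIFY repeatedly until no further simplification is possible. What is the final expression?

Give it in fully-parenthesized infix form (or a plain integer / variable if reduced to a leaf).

Answer: ((z*(((a+b)+11)*4))*(7+(z+240)))

Derivation:
Start: (1*((z*(((a+b)+(2+9))*(0+(1*4))))*(7+(z+(5*(8*6))))))
Step 1: at root: (1*((z*(((a+b)+(2+9))*(0+(1*4))))*(7+(z+(5*(8*6)))))) -> ((z*(((a+b)+(2+9))*(0+(1*4))))*(7+(z+(5*(8*6))))); overall: (1*((z*(((a+b)+(2+9))*(0+(1*4))))*(7+(z+(5*(8*6)))))) -> ((z*(((a+b)+(2+9))*(0+(1*4))))*(7+(z+(5*(8*6)))))
Step 2: at LRLR: (2+9) -> 11; overall: ((z*(((a+b)+(2+9))*(0+(1*4))))*(7+(z+(5*(8*6))))) -> ((z*(((a+b)+11)*(0+(1*4))))*(7+(z+(5*(8*6)))))
Step 3: at LRR: (0+(1*4)) -> (1*4); overall: ((z*(((a+b)+11)*(0+(1*4))))*(7+(z+(5*(8*6))))) -> ((z*(((a+b)+11)*(1*4)))*(7+(z+(5*(8*6)))))
Step 4: at LRR: (1*4) -> 4; overall: ((z*(((a+b)+11)*(1*4)))*(7+(z+(5*(8*6))))) -> ((z*(((a+b)+11)*4))*(7+(z+(5*(8*6)))))
Step 5: at RRRR: (8*6) -> 48; overall: ((z*(((a+b)+11)*4))*(7+(z+(5*(8*6))))) -> ((z*(((a+b)+11)*4))*(7+(z+(5*48))))
Step 6: at RRR: (5*48) -> 240; overall: ((z*(((a+b)+11)*4))*(7+(z+(5*48)))) -> ((z*(((a+b)+11)*4))*(7+(z+240)))
Fixed point: ((z*(((a+b)+11)*4))*(7+(z+240)))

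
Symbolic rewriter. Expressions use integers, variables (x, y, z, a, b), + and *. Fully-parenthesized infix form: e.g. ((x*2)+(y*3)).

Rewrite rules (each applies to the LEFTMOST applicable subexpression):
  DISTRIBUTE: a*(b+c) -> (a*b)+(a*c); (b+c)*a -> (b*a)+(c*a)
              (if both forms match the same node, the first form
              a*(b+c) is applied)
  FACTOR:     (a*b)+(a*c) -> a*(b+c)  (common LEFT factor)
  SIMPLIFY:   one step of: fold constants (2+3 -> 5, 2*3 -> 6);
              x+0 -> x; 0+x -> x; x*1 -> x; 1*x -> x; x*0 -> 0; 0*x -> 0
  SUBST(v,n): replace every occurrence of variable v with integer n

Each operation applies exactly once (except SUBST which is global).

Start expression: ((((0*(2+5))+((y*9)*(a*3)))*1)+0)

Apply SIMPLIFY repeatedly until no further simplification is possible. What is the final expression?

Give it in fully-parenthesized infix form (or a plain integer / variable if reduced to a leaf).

Start: ((((0*(2+5))+((y*9)*(a*3)))*1)+0)
Step 1: at root: ((((0*(2+5))+((y*9)*(a*3)))*1)+0) -> (((0*(2+5))+((y*9)*(a*3)))*1); overall: ((((0*(2+5))+((y*9)*(a*3)))*1)+0) -> (((0*(2+5))+((y*9)*(a*3)))*1)
Step 2: at root: (((0*(2+5))+((y*9)*(a*3)))*1) -> ((0*(2+5))+((y*9)*(a*3))); overall: (((0*(2+5))+((y*9)*(a*3)))*1) -> ((0*(2+5))+((y*9)*(a*3)))
Step 3: at L: (0*(2+5)) -> 0; overall: ((0*(2+5))+((y*9)*(a*3))) -> (0+((y*9)*(a*3)))
Step 4: at root: (0+((y*9)*(a*3))) -> ((y*9)*(a*3)); overall: (0+((y*9)*(a*3))) -> ((y*9)*(a*3))
Fixed point: ((y*9)*(a*3))

Answer: ((y*9)*(a*3))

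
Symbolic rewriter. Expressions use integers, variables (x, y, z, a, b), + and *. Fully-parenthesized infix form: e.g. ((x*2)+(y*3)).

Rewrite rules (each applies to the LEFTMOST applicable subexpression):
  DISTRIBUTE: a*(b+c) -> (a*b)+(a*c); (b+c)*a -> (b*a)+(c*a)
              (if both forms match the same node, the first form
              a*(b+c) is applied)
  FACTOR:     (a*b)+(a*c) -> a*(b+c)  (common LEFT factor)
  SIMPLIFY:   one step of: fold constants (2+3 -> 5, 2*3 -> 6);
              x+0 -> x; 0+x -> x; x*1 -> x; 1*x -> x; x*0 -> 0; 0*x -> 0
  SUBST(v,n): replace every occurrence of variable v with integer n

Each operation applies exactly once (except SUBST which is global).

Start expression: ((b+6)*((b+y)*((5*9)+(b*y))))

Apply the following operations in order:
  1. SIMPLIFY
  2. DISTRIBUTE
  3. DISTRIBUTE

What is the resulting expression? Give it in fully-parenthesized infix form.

Answer: ((b*(((b+y)*45)+((b+y)*(b*y))))+(6*((b+y)*(45+(b*y)))))

Derivation:
Start: ((b+6)*((b+y)*((5*9)+(b*y))))
Apply SIMPLIFY at RRL (target: (5*9)): ((b+6)*((b+y)*((5*9)+(b*y)))) -> ((b+6)*((b+y)*(45+(b*y))))
Apply DISTRIBUTE at root (target: ((b+6)*((b+y)*(45+(b*y))))): ((b+6)*((b+y)*(45+(b*y)))) -> ((b*((b+y)*(45+(b*y))))+(6*((b+y)*(45+(b*y)))))
Apply DISTRIBUTE at LR (target: ((b+y)*(45+(b*y)))): ((b*((b+y)*(45+(b*y))))+(6*((b+y)*(45+(b*y))))) -> ((b*(((b+y)*45)+((b+y)*(b*y))))+(6*((b+y)*(45+(b*y)))))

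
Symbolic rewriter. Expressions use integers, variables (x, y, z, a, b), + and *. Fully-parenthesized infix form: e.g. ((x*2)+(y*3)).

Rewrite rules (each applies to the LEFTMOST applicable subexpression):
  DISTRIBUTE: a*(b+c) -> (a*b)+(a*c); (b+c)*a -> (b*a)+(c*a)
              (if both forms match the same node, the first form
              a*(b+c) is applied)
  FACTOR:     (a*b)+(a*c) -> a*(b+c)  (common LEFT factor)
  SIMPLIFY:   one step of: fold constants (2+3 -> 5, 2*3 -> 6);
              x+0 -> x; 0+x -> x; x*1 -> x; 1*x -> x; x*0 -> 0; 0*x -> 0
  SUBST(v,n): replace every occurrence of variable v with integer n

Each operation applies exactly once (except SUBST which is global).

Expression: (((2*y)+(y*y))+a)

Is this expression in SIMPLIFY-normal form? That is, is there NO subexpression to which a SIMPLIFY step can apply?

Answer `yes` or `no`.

Expression: (((2*y)+(y*y))+a)
Scanning for simplifiable subexpressions (pre-order)...
  at root: (((2*y)+(y*y))+a) (not simplifiable)
  at L: ((2*y)+(y*y)) (not simplifiable)
  at LL: (2*y) (not simplifiable)
  at LR: (y*y) (not simplifiable)
Result: no simplifiable subexpression found -> normal form.

Answer: yes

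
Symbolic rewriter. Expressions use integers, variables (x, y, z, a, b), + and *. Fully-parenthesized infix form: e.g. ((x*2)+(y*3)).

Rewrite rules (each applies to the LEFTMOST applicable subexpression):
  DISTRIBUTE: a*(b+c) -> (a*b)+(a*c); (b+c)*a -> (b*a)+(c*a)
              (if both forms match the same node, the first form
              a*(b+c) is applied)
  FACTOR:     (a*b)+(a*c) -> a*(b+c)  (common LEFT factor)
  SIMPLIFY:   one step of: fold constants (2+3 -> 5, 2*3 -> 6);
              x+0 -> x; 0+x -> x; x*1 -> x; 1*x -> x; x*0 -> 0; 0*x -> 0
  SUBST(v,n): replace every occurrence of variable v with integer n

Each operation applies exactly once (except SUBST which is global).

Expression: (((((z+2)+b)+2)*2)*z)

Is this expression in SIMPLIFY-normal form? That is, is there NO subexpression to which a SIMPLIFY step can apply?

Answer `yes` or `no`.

Expression: (((((z+2)+b)+2)*2)*z)
Scanning for simplifiable subexpressions (pre-order)...
  at root: (((((z+2)+b)+2)*2)*z) (not simplifiable)
  at L: ((((z+2)+b)+2)*2) (not simplifiable)
  at LL: (((z+2)+b)+2) (not simplifiable)
  at LLL: ((z+2)+b) (not simplifiable)
  at LLLL: (z+2) (not simplifiable)
Result: no simplifiable subexpression found -> normal form.

Answer: yes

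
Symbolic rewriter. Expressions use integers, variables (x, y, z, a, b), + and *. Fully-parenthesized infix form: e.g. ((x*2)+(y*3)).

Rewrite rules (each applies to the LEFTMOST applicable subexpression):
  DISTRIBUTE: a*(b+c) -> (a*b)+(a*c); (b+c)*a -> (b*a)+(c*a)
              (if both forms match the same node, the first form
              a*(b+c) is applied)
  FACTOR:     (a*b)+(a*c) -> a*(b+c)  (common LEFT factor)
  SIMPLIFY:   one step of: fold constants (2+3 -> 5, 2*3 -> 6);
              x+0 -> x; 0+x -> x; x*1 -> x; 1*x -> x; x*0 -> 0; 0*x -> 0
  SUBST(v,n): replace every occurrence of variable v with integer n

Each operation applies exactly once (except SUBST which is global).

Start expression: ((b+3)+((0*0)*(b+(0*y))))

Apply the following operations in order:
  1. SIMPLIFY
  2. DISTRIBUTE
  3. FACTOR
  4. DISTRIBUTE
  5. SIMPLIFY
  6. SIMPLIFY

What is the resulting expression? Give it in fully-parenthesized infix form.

Start: ((b+3)+((0*0)*(b+(0*y))))
Apply SIMPLIFY at RL (target: (0*0)): ((b+3)+((0*0)*(b+(0*y)))) -> ((b+3)+(0*(b+(0*y))))
Apply DISTRIBUTE at R (target: (0*(b+(0*y)))): ((b+3)+(0*(b+(0*y)))) -> ((b+3)+((0*b)+(0*(0*y))))
Apply FACTOR at R (target: ((0*b)+(0*(0*y)))): ((b+3)+((0*b)+(0*(0*y)))) -> ((b+3)+(0*(b+(0*y))))
Apply DISTRIBUTE at R (target: (0*(b+(0*y)))): ((b+3)+(0*(b+(0*y)))) -> ((b+3)+((0*b)+(0*(0*y))))
Apply SIMPLIFY at RL (target: (0*b)): ((b+3)+((0*b)+(0*(0*y)))) -> ((b+3)+(0+(0*(0*y))))
Apply SIMPLIFY at R (target: (0+(0*(0*y)))): ((b+3)+(0+(0*(0*y)))) -> ((b+3)+(0*(0*y)))

Answer: ((b+3)+(0*(0*y)))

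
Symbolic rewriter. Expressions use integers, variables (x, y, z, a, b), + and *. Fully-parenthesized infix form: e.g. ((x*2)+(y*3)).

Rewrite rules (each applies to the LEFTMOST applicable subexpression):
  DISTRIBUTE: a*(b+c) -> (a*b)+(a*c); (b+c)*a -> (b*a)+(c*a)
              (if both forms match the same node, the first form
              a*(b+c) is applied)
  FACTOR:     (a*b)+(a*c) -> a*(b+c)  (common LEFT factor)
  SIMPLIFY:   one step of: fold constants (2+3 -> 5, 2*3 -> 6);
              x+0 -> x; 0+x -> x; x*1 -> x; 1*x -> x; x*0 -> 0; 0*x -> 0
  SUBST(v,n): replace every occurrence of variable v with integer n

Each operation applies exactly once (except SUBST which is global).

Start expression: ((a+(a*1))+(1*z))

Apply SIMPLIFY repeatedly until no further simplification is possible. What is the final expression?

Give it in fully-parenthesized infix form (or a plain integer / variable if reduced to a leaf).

Answer: ((a+a)+z)

Derivation:
Start: ((a+(a*1))+(1*z))
Step 1: at LR: (a*1) -> a; overall: ((a+(a*1))+(1*z)) -> ((a+a)+(1*z))
Step 2: at R: (1*z) -> z; overall: ((a+a)+(1*z)) -> ((a+a)+z)
Fixed point: ((a+a)+z)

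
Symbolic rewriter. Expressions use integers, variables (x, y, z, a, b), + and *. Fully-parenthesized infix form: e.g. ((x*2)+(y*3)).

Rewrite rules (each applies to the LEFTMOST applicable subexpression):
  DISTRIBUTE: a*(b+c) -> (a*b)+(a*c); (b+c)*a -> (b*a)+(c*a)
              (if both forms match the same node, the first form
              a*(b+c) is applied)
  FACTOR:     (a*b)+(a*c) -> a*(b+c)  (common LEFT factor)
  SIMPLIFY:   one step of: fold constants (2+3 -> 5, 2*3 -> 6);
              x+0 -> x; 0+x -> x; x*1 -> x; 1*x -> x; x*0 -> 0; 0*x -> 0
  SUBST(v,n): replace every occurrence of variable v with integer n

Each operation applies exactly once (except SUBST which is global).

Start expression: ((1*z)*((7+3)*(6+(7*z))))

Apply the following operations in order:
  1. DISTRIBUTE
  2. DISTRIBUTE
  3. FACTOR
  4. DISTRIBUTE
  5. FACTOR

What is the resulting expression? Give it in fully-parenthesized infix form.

Start: ((1*z)*((7+3)*(6+(7*z))))
Apply DISTRIBUTE at R (target: ((7+3)*(6+(7*z)))): ((1*z)*((7+3)*(6+(7*z)))) -> ((1*z)*(((7+3)*6)+((7+3)*(7*z))))
Apply DISTRIBUTE at root (target: ((1*z)*(((7+3)*6)+((7+3)*(7*z))))): ((1*z)*(((7+3)*6)+((7+3)*(7*z)))) -> (((1*z)*((7+3)*6))+((1*z)*((7+3)*(7*z))))
Apply FACTOR at root (target: (((1*z)*((7+3)*6))+((1*z)*((7+3)*(7*z))))): (((1*z)*((7+3)*6))+((1*z)*((7+3)*(7*z)))) -> ((1*z)*(((7+3)*6)+((7+3)*(7*z))))
Apply DISTRIBUTE at root (target: ((1*z)*(((7+3)*6)+((7+3)*(7*z))))): ((1*z)*(((7+3)*6)+((7+3)*(7*z)))) -> (((1*z)*((7+3)*6))+((1*z)*((7+3)*(7*z))))
Apply FACTOR at root (target: (((1*z)*((7+3)*6))+((1*z)*((7+3)*(7*z))))): (((1*z)*((7+3)*6))+((1*z)*((7+3)*(7*z)))) -> ((1*z)*(((7+3)*6)+((7+3)*(7*z))))

Answer: ((1*z)*(((7+3)*6)+((7+3)*(7*z))))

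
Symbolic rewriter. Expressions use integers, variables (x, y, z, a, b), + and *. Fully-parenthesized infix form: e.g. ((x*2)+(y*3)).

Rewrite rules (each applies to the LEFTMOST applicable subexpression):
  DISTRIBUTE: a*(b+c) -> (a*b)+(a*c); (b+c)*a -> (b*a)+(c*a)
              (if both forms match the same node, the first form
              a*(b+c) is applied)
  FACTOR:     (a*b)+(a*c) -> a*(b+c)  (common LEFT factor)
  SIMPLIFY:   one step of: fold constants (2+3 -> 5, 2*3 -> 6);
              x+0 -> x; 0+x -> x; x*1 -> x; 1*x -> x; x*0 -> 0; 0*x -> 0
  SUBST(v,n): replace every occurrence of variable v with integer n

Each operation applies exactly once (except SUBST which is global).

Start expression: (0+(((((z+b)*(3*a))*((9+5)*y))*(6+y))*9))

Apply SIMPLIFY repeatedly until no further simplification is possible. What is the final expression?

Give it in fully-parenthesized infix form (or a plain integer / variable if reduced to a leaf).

Start: (0+(((((z+b)*(3*a))*((9+5)*y))*(6+y))*9))
Step 1: at root: (0+(((((z+b)*(3*a))*((9+5)*y))*(6+y))*9)) -> (((((z+b)*(3*a))*((9+5)*y))*(6+y))*9); overall: (0+(((((z+b)*(3*a))*((9+5)*y))*(6+y))*9)) -> (((((z+b)*(3*a))*((9+5)*y))*(6+y))*9)
Step 2: at LLRL: (9+5) -> 14; overall: (((((z+b)*(3*a))*((9+5)*y))*(6+y))*9) -> (((((z+b)*(3*a))*(14*y))*(6+y))*9)
Fixed point: (((((z+b)*(3*a))*(14*y))*(6+y))*9)

Answer: (((((z+b)*(3*a))*(14*y))*(6+y))*9)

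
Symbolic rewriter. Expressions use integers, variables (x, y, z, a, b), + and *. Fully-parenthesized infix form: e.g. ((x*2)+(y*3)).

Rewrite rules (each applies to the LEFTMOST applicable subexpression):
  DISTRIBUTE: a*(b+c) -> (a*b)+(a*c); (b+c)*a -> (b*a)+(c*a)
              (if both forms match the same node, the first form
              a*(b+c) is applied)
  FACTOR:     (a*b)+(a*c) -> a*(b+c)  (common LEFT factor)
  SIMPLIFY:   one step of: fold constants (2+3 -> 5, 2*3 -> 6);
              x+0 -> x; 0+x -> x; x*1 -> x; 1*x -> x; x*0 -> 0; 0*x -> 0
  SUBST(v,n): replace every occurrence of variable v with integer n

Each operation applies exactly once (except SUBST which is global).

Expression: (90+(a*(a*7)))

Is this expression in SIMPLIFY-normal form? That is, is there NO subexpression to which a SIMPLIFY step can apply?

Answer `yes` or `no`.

Answer: yes

Derivation:
Expression: (90+(a*(a*7)))
Scanning for simplifiable subexpressions (pre-order)...
  at root: (90+(a*(a*7))) (not simplifiable)
  at R: (a*(a*7)) (not simplifiable)
  at RR: (a*7) (not simplifiable)
Result: no simplifiable subexpression found -> normal form.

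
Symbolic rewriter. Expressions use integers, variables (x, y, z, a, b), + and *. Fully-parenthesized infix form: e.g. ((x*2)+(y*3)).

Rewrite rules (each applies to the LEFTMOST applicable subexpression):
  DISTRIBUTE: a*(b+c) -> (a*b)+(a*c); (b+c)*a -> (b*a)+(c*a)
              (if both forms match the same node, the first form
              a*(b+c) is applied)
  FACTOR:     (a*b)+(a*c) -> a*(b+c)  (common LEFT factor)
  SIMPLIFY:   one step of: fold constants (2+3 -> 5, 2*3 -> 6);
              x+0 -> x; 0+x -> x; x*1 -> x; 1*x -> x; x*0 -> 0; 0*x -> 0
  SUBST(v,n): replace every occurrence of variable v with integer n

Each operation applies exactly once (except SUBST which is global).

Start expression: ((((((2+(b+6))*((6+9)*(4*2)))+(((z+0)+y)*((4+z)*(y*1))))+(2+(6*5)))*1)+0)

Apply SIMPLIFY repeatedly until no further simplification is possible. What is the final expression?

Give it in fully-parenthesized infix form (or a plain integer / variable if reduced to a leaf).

Answer: ((((2+(b+6))*120)+((z+y)*((4+z)*y)))+32)

Derivation:
Start: ((((((2+(b+6))*((6+9)*(4*2)))+(((z+0)+y)*((4+z)*(y*1))))+(2+(6*5)))*1)+0)
Step 1: at root: ((((((2+(b+6))*((6+9)*(4*2)))+(((z+0)+y)*((4+z)*(y*1))))+(2+(6*5)))*1)+0) -> (((((2+(b+6))*((6+9)*(4*2)))+(((z+0)+y)*((4+z)*(y*1))))+(2+(6*5)))*1); overall: ((((((2+(b+6))*((6+9)*(4*2)))+(((z+0)+y)*((4+z)*(y*1))))+(2+(6*5)))*1)+0) -> (((((2+(b+6))*((6+9)*(4*2)))+(((z+0)+y)*((4+z)*(y*1))))+(2+(6*5)))*1)
Step 2: at root: (((((2+(b+6))*((6+9)*(4*2)))+(((z+0)+y)*((4+z)*(y*1))))+(2+(6*5)))*1) -> ((((2+(b+6))*((6+9)*(4*2)))+(((z+0)+y)*((4+z)*(y*1))))+(2+(6*5))); overall: (((((2+(b+6))*((6+9)*(4*2)))+(((z+0)+y)*((4+z)*(y*1))))+(2+(6*5)))*1) -> ((((2+(b+6))*((6+9)*(4*2)))+(((z+0)+y)*((4+z)*(y*1))))+(2+(6*5)))
Step 3: at LLRL: (6+9) -> 15; overall: ((((2+(b+6))*((6+9)*(4*2)))+(((z+0)+y)*((4+z)*(y*1))))+(2+(6*5))) -> ((((2+(b+6))*(15*(4*2)))+(((z+0)+y)*((4+z)*(y*1))))+(2+(6*5)))
Step 4: at LLRR: (4*2) -> 8; overall: ((((2+(b+6))*(15*(4*2)))+(((z+0)+y)*((4+z)*(y*1))))+(2+(6*5))) -> ((((2+(b+6))*(15*8))+(((z+0)+y)*((4+z)*(y*1))))+(2+(6*5)))
Step 5: at LLR: (15*8) -> 120; overall: ((((2+(b+6))*(15*8))+(((z+0)+y)*((4+z)*(y*1))))+(2+(6*5))) -> ((((2+(b+6))*120)+(((z+0)+y)*((4+z)*(y*1))))+(2+(6*5)))
Step 6: at LRLL: (z+0) -> z; overall: ((((2+(b+6))*120)+(((z+0)+y)*((4+z)*(y*1))))+(2+(6*5))) -> ((((2+(b+6))*120)+((z+y)*((4+z)*(y*1))))+(2+(6*5)))
Step 7: at LRRR: (y*1) -> y; overall: ((((2+(b+6))*120)+((z+y)*((4+z)*(y*1))))+(2+(6*5))) -> ((((2+(b+6))*120)+((z+y)*((4+z)*y)))+(2+(6*5)))
Step 8: at RR: (6*5) -> 30; overall: ((((2+(b+6))*120)+((z+y)*((4+z)*y)))+(2+(6*5))) -> ((((2+(b+6))*120)+((z+y)*((4+z)*y)))+(2+30))
Step 9: at R: (2+30) -> 32; overall: ((((2+(b+6))*120)+((z+y)*((4+z)*y)))+(2+30)) -> ((((2+(b+6))*120)+((z+y)*((4+z)*y)))+32)
Fixed point: ((((2+(b+6))*120)+((z+y)*((4+z)*y)))+32)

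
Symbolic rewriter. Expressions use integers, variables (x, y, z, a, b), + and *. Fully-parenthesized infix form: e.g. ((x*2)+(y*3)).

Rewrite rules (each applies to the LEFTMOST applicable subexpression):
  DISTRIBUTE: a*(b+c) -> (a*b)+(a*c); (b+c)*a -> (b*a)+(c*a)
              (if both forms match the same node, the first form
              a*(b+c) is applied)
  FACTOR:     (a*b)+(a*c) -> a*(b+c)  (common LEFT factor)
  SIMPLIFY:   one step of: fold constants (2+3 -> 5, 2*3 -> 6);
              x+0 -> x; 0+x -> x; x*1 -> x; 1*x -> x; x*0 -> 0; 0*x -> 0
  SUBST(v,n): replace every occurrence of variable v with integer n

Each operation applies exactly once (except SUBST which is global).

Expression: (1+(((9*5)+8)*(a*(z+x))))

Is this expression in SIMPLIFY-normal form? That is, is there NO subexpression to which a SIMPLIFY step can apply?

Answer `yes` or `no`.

Answer: no

Derivation:
Expression: (1+(((9*5)+8)*(a*(z+x))))
Scanning for simplifiable subexpressions (pre-order)...
  at root: (1+(((9*5)+8)*(a*(z+x)))) (not simplifiable)
  at R: (((9*5)+8)*(a*(z+x))) (not simplifiable)
  at RL: ((9*5)+8) (not simplifiable)
  at RLL: (9*5) (SIMPLIFIABLE)
  at RR: (a*(z+x)) (not simplifiable)
  at RRR: (z+x) (not simplifiable)
Found simplifiable subexpr at path RLL: (9*5)
One SIMPLIFY step would give: (1+((45+8)*(a*(z+x))))
-> NOT in normal form.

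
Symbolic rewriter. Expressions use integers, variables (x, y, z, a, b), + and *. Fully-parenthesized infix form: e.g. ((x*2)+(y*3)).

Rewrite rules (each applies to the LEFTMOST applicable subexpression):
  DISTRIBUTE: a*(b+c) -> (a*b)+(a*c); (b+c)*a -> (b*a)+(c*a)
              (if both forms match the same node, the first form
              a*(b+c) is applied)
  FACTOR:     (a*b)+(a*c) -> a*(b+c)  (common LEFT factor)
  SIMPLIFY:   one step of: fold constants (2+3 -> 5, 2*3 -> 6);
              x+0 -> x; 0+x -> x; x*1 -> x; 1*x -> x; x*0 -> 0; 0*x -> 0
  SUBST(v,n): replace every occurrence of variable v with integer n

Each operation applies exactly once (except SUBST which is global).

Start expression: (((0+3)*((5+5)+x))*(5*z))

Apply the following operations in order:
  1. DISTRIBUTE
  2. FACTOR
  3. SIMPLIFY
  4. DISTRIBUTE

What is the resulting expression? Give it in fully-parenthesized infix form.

Start: (((0+3)*((5+5)+x))*(5*z))
Apply DISTRIBUTE at L (target: ((0+3)*((5+5)+x))): (((0+3)*((5+5)+x))*(5*z)) -> ((((0+3)*(5+5))+((0+3)*x))*(5*z))
Apply FACTOR at L (target: (((0+3)*(5+5))+((0+3)*x))): ((((0+3)*(5+5))+((0+3)*x))*(5*z)) -> (((0+3)*((5+5)+x))*(5*z))
Apply SIMPLIFY at LL (target: (0+3)): (((0+3)*((5+5)+x))*(5*z)) -> ((3*((5+5)+x))*(5*z))
Apply DISTRIBUTE at L (target: (3*((5+5)+x))): ((3*((5+5)+x))*(5*z)) -> (((3*(5+5))+(3*x))*(5*z))

Answer: (((3*(5+5))+(3*x))*(5*z))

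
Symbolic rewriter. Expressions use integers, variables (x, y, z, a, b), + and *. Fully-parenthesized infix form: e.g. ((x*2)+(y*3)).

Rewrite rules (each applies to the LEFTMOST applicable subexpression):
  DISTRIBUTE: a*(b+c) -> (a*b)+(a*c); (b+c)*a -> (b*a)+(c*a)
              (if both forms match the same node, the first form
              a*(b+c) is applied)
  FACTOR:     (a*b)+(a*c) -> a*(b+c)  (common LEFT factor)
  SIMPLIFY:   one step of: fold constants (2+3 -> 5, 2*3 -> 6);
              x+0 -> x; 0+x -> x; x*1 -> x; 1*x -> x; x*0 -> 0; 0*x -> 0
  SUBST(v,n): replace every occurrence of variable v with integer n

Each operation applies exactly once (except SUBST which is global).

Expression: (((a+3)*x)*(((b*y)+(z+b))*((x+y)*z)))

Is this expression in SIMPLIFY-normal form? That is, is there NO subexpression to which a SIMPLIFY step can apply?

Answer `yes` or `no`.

Expression: (((a+3)*x)*(((b*y)+(z+b))*((x+y)*z)))
Scanning for simplifiable subexpressions (pre-order)...
  at root: (((a+3)*x)*(((b*y)+(z+b))*((x+y)*z))) (not simplifiable)
  at L: ((a+3)*x) (not simplifiable)
  at LL: (a+3) (not simplifiable)
  at R: (((b*y)+(z+b))*((x+y)*z)) (not simplifiable)
  at RL: ((b*y)+(z+b)) (not simplifiable)
  at RLL: (b*y) (not simplifiable)
  at RLR: (z+b) (not simplifiable)
  at RR: ((x+y)*z) (not simplifiable)
  at RRL: (x+y) (not simplifiable)
Result: no simplifiable subexpression found -> normal form.

Answer: yes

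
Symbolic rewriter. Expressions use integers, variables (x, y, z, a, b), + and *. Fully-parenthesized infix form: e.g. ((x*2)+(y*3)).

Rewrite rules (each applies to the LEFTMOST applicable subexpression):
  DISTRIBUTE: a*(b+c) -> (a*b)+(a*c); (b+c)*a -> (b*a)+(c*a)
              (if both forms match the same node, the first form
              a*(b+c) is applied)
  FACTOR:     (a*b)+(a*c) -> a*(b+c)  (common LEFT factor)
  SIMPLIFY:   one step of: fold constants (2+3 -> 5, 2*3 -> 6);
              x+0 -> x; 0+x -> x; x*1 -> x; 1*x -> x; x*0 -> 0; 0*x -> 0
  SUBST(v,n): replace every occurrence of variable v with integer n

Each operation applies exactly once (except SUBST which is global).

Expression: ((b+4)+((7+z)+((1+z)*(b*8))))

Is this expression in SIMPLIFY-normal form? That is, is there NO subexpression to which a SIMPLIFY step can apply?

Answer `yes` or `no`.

Expression: ((b+4)+((7+z)+((1+z)*(b*8))))
Scanning for simplifiable subexpressions (pre-order)...
  at root: ((b+4)+((7+z)+((1+z)*(b*8)))) (not simplifiable)
  at L: (b+4) (not simplifiable)
  at R: ((7+z)+((1+z)*(b*8))) (not simplifiable)
  at RL: (7+z) (not simplifiable)
  at RR: ((1+z)*(b*8)) (not simplifiable)
  at RRL: (1+z) (not simplifiable)
  at RRR: (b*8) (not simplifiable)
Result: no simplifiable subexpression found -> normal form.

Answer: yes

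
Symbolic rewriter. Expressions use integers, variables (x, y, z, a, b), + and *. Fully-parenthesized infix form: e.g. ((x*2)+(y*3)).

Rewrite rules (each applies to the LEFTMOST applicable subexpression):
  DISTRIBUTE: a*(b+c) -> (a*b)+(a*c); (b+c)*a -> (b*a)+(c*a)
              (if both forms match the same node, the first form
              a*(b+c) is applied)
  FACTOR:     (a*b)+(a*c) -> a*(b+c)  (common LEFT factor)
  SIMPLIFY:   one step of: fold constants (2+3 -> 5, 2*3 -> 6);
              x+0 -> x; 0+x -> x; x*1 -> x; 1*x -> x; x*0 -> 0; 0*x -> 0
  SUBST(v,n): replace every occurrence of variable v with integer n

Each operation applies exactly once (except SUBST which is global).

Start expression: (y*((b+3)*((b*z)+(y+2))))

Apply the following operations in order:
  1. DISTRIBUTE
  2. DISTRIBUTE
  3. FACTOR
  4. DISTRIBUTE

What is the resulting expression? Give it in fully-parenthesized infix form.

Answer: ((y*((b+3)*(b*z)))+(y*((b+3)*(y+2))))

Derivation:
Start: (y*((b+3)*((b*z)+(y+2))))
Apply DISTRIBUTE at R (target: ((b+3)*((b*z)+(y+2)))): (y*((b+3)*((b*z)+(y+2)))) -> (y*(((b+3)*(b*z))+((b+3)*(y+2))))
Apply DISTRIBUTE at root (target: (y*(((b+3)*(b*z))+((b+3)*(y+2))))): (y*(((b+3)*(b*z))+((b+3)*(y+2)))) -> ((y*((b+3)*(b*z)))+(y*((b+3)*(y+2))))
Apply FACTOR at root (target: ((y*((b+3)*(b*z)))+(y*((b+3)*(y+2))))): ((y*((b+3)*(b*z)))+(y*((b+3)*(y+2)))) -> (y*(((b+3)*(b*z))+((b+3)*(y+2))))
Apply DISTRIBUTE at root (target: (y*(((b+3)*(b*z))+((b+3)*(y+2))))): (y*(((b+3)*(b*z))+((b+3)*(y+2)))) -> ((y*((b+3)*(b*z)))+(y*((b+3)*(y+2))))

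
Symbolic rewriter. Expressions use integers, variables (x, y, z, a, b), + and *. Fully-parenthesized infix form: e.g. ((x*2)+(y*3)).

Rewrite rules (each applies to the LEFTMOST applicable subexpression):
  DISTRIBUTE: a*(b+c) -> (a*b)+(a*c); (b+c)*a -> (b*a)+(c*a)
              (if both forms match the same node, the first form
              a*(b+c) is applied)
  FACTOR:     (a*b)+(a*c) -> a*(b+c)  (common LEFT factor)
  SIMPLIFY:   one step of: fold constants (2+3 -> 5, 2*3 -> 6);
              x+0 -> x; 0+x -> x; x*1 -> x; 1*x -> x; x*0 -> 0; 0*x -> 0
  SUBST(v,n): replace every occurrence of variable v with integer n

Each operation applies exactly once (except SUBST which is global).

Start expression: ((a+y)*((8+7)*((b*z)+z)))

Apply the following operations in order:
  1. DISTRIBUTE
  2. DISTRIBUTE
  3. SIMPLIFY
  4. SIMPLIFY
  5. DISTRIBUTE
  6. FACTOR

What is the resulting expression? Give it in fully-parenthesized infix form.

Start: ((a+y)*((8+7)*((b*z)+z)))
Apply DISTRIBUTE at root (target: ((a+y)*((8+7)*((b*z)+z)))): ((a+y)*((8+7)*((b*z)+z))) -> ((a*((8+7)*((b*z)+z)))+(y*((8+7)*((b*z)+z))))
Apply DISTRIBUTE at LR (target: ((8+7)*((b*z)+z))): ((a*((8+7)*((b*z)+z)))+(y*((8+7)*((b*z)+z)))) -> ((a*(((8+7)*(b*z))+((8+7)*z)))+(y*((8+7)*((b*z)+z))))
Apply SIMPLIFY at LRLL (target: (8+7)): ((a*(((8+7)*(b*z))+((8+7)*z)))+(y*((8+7)*((b*z)+z)))) -> ((a*((15*(b*z))+((8+7)*z)))+(y*((8+7)*((b*z)+z))))
Apply SIMPLIFY at LRRL (target: (8+7)): ((a*((15*(b*z))+((8+7)*z)))+(y*((8+7)*((b*z)+z)))) -> ((a*((15*(b*z))+(15*z)))+(y*((8+7)*((b*z)+z))))
Apply DISTRIBUTE at L (target: (a*((15*(b*z))+(15*z)))): ((a*((15*(b*z))+(15*z)))+(y*((8+7)*((b*z)+z)))) -> (((a*(15*(b*z)))+(a*(15*z)))+(y*((8+7)*((b*z)+z))))
Apply FACTOR at L (target: ((a*(15*(b*z)))+(a*(15*z)))): (((a*(15*(b*z)))+(a*(15*z)))+(y*((8+7)*((b*z)+z)))) -> ((a*((15*(b*z))+(15*z)))+(y*((8+7)*((b*z)+z))))

Answer: ((a*((15*(b*z))+(15*z)))+(y*((8+7)*((b*z)+z))))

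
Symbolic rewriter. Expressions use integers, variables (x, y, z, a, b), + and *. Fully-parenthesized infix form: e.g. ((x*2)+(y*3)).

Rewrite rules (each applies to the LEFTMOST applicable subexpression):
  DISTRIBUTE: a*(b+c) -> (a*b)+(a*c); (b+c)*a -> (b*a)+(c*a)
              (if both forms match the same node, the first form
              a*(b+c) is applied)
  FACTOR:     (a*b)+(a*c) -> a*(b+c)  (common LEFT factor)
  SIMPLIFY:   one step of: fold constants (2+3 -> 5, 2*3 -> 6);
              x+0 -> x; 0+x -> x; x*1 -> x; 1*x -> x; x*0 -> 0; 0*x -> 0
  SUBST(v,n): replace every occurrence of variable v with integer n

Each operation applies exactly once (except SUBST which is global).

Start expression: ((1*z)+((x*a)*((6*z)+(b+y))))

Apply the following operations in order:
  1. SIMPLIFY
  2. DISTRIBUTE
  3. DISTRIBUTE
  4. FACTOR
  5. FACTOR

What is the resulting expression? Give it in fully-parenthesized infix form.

Start: ((1*z)+((x*a)*((6*z)+(b+y))))
Apply SIMPLIFY at L (target: (1*z)): ((1*z)+((x*a)*((6*z)+(b+y)))) -> (z+((x*a)*((6*z)+(b+y))))
Apply DISTRIBUTE at R (target: ((x*a)*((6*z)+(b+y)))): (z+((x*a)*((6*z)+(b+y)))) -> (z+(((x*a)*(6*z))+((x*a)*(b+y))))
Apply DISTRIBUTE at RR (target: ((x*a)*(b+y))): (z+(((x*a)*(6*z))+((x*a)*(b+y)))) -> (z+(((x*a)*(6*z))+(((x*a)*b)+((x*a)*y))))
Apply FACTOR at RR (target: (((x*a)*b)+((x*a)*y))): (z+(((x*a)*(6*z))+(((x*a)*b)+((x*a)*y)))) -> (z+(((x*a)*(6*z))+((x*a)*(b+y))))
Apply FACTOR at R (target: (((x*a)*(6*z))+((x*a)*(b+y)))): (z+(((x*a)*(6*z))+((x*a)*(b+y)))) -> (z+((x*a)*((6*z)+(b+y))))

Answer: (z+((x*a)*((6*z)+(b+y))))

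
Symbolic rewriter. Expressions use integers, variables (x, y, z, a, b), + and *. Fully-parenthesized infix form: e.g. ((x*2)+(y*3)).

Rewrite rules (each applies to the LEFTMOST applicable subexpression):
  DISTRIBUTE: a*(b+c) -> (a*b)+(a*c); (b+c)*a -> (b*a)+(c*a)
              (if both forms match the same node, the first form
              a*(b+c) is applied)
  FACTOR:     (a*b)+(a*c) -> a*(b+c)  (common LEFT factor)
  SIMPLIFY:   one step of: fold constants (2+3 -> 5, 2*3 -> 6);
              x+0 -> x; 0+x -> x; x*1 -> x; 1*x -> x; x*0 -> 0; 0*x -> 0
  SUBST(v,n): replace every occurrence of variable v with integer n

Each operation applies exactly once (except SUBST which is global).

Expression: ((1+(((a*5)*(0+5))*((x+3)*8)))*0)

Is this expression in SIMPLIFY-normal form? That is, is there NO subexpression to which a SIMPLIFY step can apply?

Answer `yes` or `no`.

Answer: no

Derivation:
Expression: ((1+(((a*5)*(0+5))*((x+3)*8)))*0)
Scanning for simplifiable subexpressions (pre-order)...
  at root: ((1+(((a*5)*(0+5))*((x+3)*8)))*0) (SIMPLIFIABLE)
  at L: (1+(((a*5)*(0+5))*((x+3)*8))) (not simplifiable)
  at LR: (((a*5)*(0+5))*((x+3)*8)) (not simplifiable)
  at LRL: ((a*5)*(0+5)) (not simplifiable)
  at LRLL: (a*5) (not simplifiable)
  at LRLR: (0+5) (SIMPLIFIABLE)
  at LRR: ((x+3)*8) (not simplifiable)
  at LRRL: (x+3) (not simplifiable)
Found simplifiable subexpr at path root: ((1+(((a*5)*(0+5))*((x+3)*8)))*0)
One SIMPLIFY step would give: 0
-> NOT in normal form.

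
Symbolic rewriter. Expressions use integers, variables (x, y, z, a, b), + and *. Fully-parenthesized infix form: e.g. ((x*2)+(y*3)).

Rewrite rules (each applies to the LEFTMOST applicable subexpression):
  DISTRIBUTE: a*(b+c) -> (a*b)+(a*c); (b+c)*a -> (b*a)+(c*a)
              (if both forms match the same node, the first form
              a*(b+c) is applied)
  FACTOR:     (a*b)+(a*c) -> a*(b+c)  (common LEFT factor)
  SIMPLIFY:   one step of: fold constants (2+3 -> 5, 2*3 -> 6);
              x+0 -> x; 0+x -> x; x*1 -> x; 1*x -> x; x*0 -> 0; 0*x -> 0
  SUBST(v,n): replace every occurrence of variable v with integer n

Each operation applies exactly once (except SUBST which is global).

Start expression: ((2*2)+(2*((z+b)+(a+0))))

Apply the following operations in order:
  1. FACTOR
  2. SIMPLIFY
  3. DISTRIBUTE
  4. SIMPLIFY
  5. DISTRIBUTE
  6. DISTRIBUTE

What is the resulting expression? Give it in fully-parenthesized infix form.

Answer: (4+(((2*z)+(2*b))+(2*a)))

Derivation:
Start: ((2*2)+(2*((z+b)+(a+0))))
Apply FACTOR at root (target: ((2*2)+(2*((z+b)+(a+0))))): ((2*2)+(2*((z+b)+(a+0)))) -> (2*(2+((z+b)+(a+0))))
Apply SIMPLIFY at RRR (target: (a+0)): (2*(2+((z+b)+(a+0)))) -> (2*(2+((z+b)+a)))
Apply DISTRIBUTE at root (target: (2*(2+((z+b)+a)))): (2*(2+((z+b)+a))) -> ((2*2)+(2*((z+b)+a)))
Apply SIMPLIFY at L (target: (2*2)): ((2*2)+(2*((z+b)+a))) -> (4+(2*((z+b)+a)))
Apply DISTRIBUTE at R (target: (2*((z+b)+a))): (4+(2*((z+b)+a))) -> (4+((2*(z+b))+(2*a)))
Apply DISTRIBUTE at RL (target: (2*(z+b))): (4+((2*(z+b))+(2*a))) -> (4+(((2*z)+(2*b))+(2*a)))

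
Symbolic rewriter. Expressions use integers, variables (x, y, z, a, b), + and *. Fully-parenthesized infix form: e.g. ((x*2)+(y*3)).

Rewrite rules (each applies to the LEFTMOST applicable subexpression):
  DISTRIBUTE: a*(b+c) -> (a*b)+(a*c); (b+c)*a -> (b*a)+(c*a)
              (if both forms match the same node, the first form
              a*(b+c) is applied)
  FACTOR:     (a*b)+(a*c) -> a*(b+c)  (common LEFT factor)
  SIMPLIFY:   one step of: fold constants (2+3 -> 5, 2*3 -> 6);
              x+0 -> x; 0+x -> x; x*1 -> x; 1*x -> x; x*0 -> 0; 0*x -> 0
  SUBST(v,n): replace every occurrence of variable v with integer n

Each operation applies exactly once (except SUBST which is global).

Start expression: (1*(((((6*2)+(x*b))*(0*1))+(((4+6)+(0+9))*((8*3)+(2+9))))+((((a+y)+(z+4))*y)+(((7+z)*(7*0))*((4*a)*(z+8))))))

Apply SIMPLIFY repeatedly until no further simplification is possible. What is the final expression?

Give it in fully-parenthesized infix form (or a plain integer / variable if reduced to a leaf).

Answer: (665+(((a+y)+(z+4))*y))

Derivation:
Start: (1*(((((6*2)+(x*b))*(0*1))+(((4+6)+(0+9))*((8*3)+(2+9))))+((((a+y)+(z+4))*y)+(((7+z)*(7*0))*((4*a)*(z+8))))))
Step 1: at root: (1*(((((6*2)+(x*b))*(0*1))+(((4+6)+(0+9))*((8*3)+(2+9))))+((((a+y)+(z+4))*y)+(((7+z)*(7*0))*((4*a)*(z+8)))))) -> (((((6*2)+(x*b))*(0*1))+(((4+6)+(0+9))*((8*3)+(2+9))))+((((a+y)+(z+4))*y)+(((7+z)*(7*0))*((4*a)*(z+8))))); overall: (1*(((((6*2)+(x*b))*(0*1))+(((4+6)+(0+9))*((8*3)+(2+9))))+((((a+y)+(z+4))*y)+(((7+z)*(7*0))*((4*a)*(z+8)))))) -> (((((6*2)+(x*b))*(0*1))+(((4+6)+(0+9))*((8*3)+(2+9))))+((((a+y)+(z+4))*y)+(((7+z)*(7*0))*((4*a)*(z+8)))))
Step 2: at LLLL: (6*2) -> 12; overall: (((((6*2)+(x*b))*(0*1))+(((4+6)+(0+9))*((8*3)+(2+9))))+((((a+y)+(z+4))*y)+(((7+z)*(7*0))*((4*a)*(z+8))))) -> ((((12+(x*b))*(0*1))+(((4+6)+(0+9))*((8*3)+(2+9))))+((((a+y)+(z+4))*y)+(((7+z)*(7*0))*((4*a)*(z+8)))))
Step 3: at LLR: (0*1) -> 0; overall: ((((12+(x*b))*(0*1))+(((4+6)+(0+9))*((8*3)+(2+9))))+((((a+y)+(z+4))*y)+(((7+z)*(7*0))*((4*a)*(z+8))))) -> ((((12+(x*b))*0)+(((4+6)+(0+9))*((8*3)+(2+9))))+((((a+y)+(z+4))*y)+(((7+z)*(7*0))*((4*a)*(z+8)))))
Step 4: at LL: ((12+(x*b))*0) -> 0; overall: ((((12+(x*b))*0)+(((4+6)+(0+9))*((8*3)+(2+9))))+((((a+y)+(z+4))*y)+(((7+z)*(7*0))*((4*a)*(z+8))))) -> ((0+(((4+6)+(0+9))*((8*3)+(2+9))))+((((a+y)+(z+4))*y)+(((7+z)*(7*0))*((4*a)*(z+8)))))
Step 5: at L: (0+(((4+6)+(0+9))*((8*3)+(2+9)))) -> (((4+6)+(0+9))*((8*3)+(2+9))); overall: ((0+(((4+6)+(0+9))*((8*3)+(2+9))))+((((a+y)+(z+4))*y)+(((7+z)*(7*0))*((4*a)*(z+8))))) -> ((((4+6)+(0+9))*((8*3)+(2+9)))+((((a+y)+(z+4))*y)+(((7+z)*(7*0))*((4*a)*(z+8)))))
Step 6: at LLL: (4+6) -> 10; overall: ((((4+6)+(0+9))*((8*3)+(2+9)))+((((a+y)+(z+4))*y)+(((7+z)*(7*0))*((4*a)*(z+8))))) -> (((10+(0+9))*((8*3)+(2+9)))+((((a+y)+(z+4))*y)+(((7+z)*(7*0))*((4*a)*(z+8)))))
Step 7: at LLR: (0+9) -> 9; overall: (((10+(0+9))*((8*3)+(2+9)))+((((a+y)+(z+4))*y)+(((7+z)*(7*0))*((4*a)*(z+8))))) -> (((10+9)*((8*3)+(2+9)))+((((a+y)+(z+4))*y)+(((7+z)*(7*0))*((4*a)*(z+8)))))
Step 8: at LL: (10+9) -> 19; overall: (((10+9)*((8*3)+(2+9)))+((((a+y)+(z+4))*y)+(((7+z)*(7*0))*((4*a)*(z+8))))) -> ((19*((8*3)+(2+9)))+((((a+y)+(z+4))*y)+(((7+z)*(7*0))*((4*a)*(z+8)))))
Step 9: at LRL: (8*3) -> 24; overall: ((19*((8*3)+(2+9)))+((((a+y)+(z+4))*y)+(((7+z)*(7*0))*((4*a)*(z+8))))) -> ((19*(24+(2+9)))+((((a+y)+(z+4))*y)+(((7+z)*(7*0))*((4*a)*(z+8)))))
Step 10: at LRR: (2+9) -> 11; overall: ((19*(24+(2+9)))+((((a+y)+(z+4))*y)+(((7+z)*(7*0))*((4*a)*(z+8))))) -> ((19*(24+11))+((((a+y)+(z+4))*y)+(((7+z)*(7*0))*((4*a)*(z+8)))))
Step 11: at LR: (24+11) -> 35; overall: ((19*(24+11))+((((a+y)+(z+4))*y)+(((7+z)*(7*0))*((4*a)*(z+8))))) -> ((19*35)+((((a+y)+(z+4))*y)+(((7+z)*(7*0))*((4*a)*(z+8)))))
Step 12: at L: (19*35) -> 665; overall: ((19*35)+((((a+y)+(z+4))*y)+(((7+z)*(7*0))*((4*a)*(z+8))))) -> (665+((((a+y)+(z+4))*y)+(((7+z)*(7*0))*((4*a)*(z+8)))))
Step 13: at RRLR: (7*0) -> 0; overall: (665+((((a+y)+(z+4))*y)+(((7+z)*(7*0))*((4*a)*(z+8))))) -> (665+((((a+y)+(z+4))*y)+(((7+z)*0)*((4*a)*(z+8)))))
Step 14: at RRL: ((7+z)*0) -> 0; overall: (665+((((a+y)+(z+4))*y)+(((7+z)*0)*((4*a)*(z+8))))) -> (665+((((a+y)+(z+4))*y)+(0*((4*a)*(z+8)))))
Step 15: at RR: (0*((4*a)*(z+8))) -> 0; overall: (665+((((a+y)+(z+4))*y)+(0*((4*a)*(z+8))))) -> (665+((((a+y)+(z+4))*y)+0))
Step 16: at R: ((((a+y)+(z+4))*y)+0) -> (((a+y)+(z+4))*y); overall: (665+((((a+y)+(z+4))*y)+0)) -> (665+(((a+y)+(z+4))*y))
Fixed point: (665+(((a+y)+(z+4))*y))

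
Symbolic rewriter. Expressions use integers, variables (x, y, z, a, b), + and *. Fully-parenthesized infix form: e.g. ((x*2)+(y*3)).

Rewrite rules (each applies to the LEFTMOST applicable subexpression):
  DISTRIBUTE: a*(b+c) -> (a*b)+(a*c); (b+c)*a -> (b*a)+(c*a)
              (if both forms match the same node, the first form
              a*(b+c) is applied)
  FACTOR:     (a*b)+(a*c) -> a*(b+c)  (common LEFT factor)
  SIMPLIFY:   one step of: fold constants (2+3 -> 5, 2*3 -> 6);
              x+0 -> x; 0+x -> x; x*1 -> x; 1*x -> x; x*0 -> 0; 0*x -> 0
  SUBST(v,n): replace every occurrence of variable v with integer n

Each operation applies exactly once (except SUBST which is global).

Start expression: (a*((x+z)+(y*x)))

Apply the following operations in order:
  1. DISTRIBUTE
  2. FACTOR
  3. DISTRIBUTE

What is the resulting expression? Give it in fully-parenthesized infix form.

Answer: ((a*(x+z))+(a*(y*x)))

Derivation:
Start: (a*((x+z)+(y*x)))
Apply DISTRIBUTE at root (target: (a*((x+z)+(y*x)))): (a*((x+z)+(y*x))) -> ((a*(x+z))+(a*(y*x)))
Apply FACTOR at root (target: ((a*(x+z))+(a*(y*x)))): ((a*(x+z))+(a*(y*x))) -> (a*((x+z)+(y*x)))
Apply DISTRIBUTE at root (target: (a*((x+z)+(y*x)))): (a*((x+z)+(y*x))) -> ((a*(x+z))+(a*(y*x)))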